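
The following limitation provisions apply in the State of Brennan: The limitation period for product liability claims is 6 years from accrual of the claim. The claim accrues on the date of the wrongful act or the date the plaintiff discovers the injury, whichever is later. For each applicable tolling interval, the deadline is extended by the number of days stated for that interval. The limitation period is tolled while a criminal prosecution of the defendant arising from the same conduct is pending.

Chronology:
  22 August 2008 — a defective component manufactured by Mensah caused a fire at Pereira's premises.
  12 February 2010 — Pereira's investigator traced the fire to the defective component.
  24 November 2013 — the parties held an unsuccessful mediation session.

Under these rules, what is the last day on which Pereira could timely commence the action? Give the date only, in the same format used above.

Because discovery on 12 February 2010 post-dates the 22 August 2008 act, accrual under the later-of rule falls on 12 February 2010.
6 years from 12 February 2010 is 12 February 2016.
None of the other events listed affects the running of the period under the stated rules.

12 February 2016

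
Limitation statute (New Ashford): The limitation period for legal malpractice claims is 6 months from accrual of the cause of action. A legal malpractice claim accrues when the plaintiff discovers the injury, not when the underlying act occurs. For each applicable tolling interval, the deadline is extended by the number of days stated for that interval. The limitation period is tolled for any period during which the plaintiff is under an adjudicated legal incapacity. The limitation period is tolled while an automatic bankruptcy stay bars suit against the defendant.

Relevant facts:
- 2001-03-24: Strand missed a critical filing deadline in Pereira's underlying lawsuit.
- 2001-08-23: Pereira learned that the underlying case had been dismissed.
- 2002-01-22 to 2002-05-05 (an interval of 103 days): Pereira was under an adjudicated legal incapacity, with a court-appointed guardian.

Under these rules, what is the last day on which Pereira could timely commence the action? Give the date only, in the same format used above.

Under the discovery rule, the claim accrued on 2001-08-23, when Pereira discovered the injury — not on the 2001-03-24 date of the underlying act.
The untolled deadline — 6 months after 2001-08-23 — is 2002-02-23.
The period was tolled for 103 days by the plaintiff's legal incapacity (2002-01-22 to 2002-05-05), pushing the deadline to 2002-06-06.

2002-06-06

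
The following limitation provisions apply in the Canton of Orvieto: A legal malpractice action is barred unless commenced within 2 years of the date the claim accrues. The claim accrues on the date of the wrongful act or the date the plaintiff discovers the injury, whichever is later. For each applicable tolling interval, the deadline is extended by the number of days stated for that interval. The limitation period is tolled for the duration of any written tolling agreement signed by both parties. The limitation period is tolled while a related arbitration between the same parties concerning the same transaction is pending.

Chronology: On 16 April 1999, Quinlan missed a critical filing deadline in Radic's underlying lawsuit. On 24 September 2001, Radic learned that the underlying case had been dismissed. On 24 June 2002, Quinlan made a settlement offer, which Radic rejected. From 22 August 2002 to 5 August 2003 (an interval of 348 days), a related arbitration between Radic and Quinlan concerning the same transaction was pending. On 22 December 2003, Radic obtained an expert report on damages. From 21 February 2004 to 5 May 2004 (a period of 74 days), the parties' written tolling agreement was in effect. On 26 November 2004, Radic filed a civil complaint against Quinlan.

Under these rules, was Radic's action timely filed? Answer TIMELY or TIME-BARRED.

The claim accrued on 24 September 2001 — the later of the 16 April 1999 act and the 24 September 2001 discovery.
2 years from 24 September 2001 is 24 September 2003.
The period was tolled for 348 days by the pending related arbitration (22 August 2002 to 5 August 2003), pushing the deadline to 6 September 2004.
The written tolling agreement from 21 February 2004 to 5 May 2004 tolled the period for 74 days, extending the deadline to 19 November 2004.
The other events in the timeline have no effect on the limitation period under the stated rules.
Filing on 26 November 2004 missed the 19 November 2004 deadline — the action is time-barred.

TIME-BARRED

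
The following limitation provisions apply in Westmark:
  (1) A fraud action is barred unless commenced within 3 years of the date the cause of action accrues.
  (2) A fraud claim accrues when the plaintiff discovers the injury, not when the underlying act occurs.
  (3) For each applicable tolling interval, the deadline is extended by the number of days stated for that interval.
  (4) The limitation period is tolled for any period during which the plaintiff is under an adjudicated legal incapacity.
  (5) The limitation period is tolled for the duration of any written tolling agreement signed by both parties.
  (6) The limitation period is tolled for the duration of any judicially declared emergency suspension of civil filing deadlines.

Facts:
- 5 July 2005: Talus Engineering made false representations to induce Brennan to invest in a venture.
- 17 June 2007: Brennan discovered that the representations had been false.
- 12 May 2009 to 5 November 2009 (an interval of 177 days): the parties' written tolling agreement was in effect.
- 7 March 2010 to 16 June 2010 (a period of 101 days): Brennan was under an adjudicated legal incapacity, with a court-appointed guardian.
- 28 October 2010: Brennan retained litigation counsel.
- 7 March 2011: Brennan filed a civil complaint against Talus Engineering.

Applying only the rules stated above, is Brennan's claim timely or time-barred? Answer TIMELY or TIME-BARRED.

TIMELY

Accrual is tied to discovery, so the period began on 17 June 2007 rather than on 5 July 2005 when the act occurred.
The untolled deadline — 3 years after 17 June 2007 — is 17 June 2010.
The written tolling agreement from 12 May 2009 to 5 November 2009 tolled the period for 177 days, extending the deadline to 11 December 2010.
The period was tolled for 101 days by the plaintiff's legal incapacity (7 March 2010 to 16 June 2010), pushing the deadline to 22 March 2011.
Nothing else in the chronology tolls or restarts the period.
Filing on 7 March 2011 beat the 22 March 2011 deadline — the action is timely.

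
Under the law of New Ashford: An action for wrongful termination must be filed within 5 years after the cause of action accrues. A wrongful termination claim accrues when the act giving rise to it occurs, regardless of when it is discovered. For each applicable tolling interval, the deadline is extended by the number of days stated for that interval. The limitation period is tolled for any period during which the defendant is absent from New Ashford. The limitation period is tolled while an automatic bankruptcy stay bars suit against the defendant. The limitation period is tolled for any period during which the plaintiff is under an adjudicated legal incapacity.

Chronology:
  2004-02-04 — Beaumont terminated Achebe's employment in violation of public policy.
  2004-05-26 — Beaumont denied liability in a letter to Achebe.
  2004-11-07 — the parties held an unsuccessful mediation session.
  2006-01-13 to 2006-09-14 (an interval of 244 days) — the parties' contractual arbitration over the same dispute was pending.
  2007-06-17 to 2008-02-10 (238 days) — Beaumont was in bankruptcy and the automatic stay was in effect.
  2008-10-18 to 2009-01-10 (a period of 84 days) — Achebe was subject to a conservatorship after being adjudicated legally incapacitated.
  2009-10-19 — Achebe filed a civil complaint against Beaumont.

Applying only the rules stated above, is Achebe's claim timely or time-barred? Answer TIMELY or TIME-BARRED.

TIMELY

The claim accrued on 2004-02-04, when the wrongful act occurred.
The untolled deadline — 5 years after 2004-02-04 — is 2009-02-04.
The period was tolled for 238 days by the automatic bankruptcy stay (2007-06-17 to 2008-02-10), pushing the deadline to 2009-09-30.
The period was tolled for 84 days by the plaintiff's legal incapacity (2008-10-18 to 2009-01-10), pushing the deadline to 2009-12-23.
Although a pending arbitration ran from 2006-01-13 to 2006-09-14, the stated rules do not make that a tolling event, so it is disregarded.
Nothing else in the chronology tolls or restarts the period.
Achebe filed on 2009-10-19, before the 2009-12-23 deadline, so the action is timely.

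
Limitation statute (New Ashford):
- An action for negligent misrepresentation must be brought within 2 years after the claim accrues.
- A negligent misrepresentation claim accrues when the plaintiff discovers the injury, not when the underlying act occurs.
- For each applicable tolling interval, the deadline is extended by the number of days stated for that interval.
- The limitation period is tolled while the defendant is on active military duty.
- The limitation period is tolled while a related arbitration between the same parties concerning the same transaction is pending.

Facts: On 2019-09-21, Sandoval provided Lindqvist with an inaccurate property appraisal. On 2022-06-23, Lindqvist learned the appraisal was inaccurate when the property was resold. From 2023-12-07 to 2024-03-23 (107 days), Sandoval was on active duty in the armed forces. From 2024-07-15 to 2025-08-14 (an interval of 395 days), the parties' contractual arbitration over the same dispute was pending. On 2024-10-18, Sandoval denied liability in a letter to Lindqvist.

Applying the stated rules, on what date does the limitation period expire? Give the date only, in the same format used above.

2025-11-07

The claim did not accrue until Lindqvist discovered the injury on 2022-06-23; the 2019-09-21 act date does not start the clock under the stated rule.
2 years from 2022-06-23 is 2024-06-23.
Because the defendant's active military service ran from 2023-12-07 to 2024-03-23, the deadline is extended by 107 days to 2024-10-08.
The pending related arbitration from 2024-07-15 to 2025-08-14 tolled the period for 395 days, extending the deadline to 2025-11-07.
The other events in the timeline have no effect on the limitation period under the stated rules.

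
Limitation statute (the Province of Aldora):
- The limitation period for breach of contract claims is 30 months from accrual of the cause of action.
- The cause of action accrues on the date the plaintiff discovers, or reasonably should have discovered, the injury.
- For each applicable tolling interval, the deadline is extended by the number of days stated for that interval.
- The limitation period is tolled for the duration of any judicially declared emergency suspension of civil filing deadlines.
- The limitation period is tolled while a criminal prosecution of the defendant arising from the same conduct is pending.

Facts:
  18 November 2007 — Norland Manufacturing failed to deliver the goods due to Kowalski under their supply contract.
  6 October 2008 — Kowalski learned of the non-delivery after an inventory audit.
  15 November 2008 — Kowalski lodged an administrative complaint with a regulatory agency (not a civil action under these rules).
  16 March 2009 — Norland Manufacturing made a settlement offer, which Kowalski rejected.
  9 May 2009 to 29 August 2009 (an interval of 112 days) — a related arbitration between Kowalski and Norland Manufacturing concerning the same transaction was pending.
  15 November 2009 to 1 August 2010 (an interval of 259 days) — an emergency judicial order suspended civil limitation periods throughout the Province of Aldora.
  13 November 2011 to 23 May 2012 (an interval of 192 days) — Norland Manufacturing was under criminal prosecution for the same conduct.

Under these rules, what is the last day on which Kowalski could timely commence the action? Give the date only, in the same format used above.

Under the discovery rule, the claim accrued on 6 October 2008, when Kowalski discovered the injury — not on the 18 November 2007 date of the underlying act.
The untolled deadline — 30 months after 6 October 2008 — is 6 April 2011.
The period was tolled for 259 days by the emergency suspension of filing deadlines (15 November 2009 to 1 August 2010), pushing the deadline to 21 December 2011.
The period was tolled for 192 days by the pending criminal prosecution (13 November 2011 to 23 May 2012), pushing the deadline to 30 June 2012.
No stated provision tolls the period for a pending arbitration, so the interval from 9 May 2009 to 29 August 2009 has no effect on the deadline.
Nothing else in the chronology tolls or restarts the period.

30 June 2012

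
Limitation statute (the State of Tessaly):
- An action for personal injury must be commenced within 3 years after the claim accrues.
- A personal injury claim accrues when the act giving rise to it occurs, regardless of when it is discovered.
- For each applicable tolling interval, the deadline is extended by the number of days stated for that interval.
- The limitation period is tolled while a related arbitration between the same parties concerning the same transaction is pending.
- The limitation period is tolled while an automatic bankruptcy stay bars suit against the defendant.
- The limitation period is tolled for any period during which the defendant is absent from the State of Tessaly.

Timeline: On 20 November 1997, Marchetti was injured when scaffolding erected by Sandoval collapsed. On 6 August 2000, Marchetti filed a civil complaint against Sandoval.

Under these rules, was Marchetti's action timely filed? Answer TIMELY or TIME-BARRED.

The limitation period began to run on 20 November 1997.
3 years from 20 November 1997 is 20 November 2000.
Marchetti filed on 6 August 2000, before the 20 November 2000 deadline, so the action is timely.

TIMELY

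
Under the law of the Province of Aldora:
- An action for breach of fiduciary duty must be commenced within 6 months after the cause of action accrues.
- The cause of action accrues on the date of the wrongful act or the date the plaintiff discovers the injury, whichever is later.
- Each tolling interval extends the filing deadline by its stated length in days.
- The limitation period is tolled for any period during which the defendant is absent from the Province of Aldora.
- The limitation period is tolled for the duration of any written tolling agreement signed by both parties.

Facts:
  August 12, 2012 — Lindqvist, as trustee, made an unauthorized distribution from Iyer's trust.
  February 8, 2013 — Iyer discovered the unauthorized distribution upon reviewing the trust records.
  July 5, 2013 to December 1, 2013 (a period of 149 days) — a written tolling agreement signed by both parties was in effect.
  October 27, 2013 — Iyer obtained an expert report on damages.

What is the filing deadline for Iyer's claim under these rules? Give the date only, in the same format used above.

Taking the later of the act (August 12, 2012) and discovery (February 8, 2013), the claim accrued on February 8, 2013.
The untolled deadline — 6 months after February 8, 2013 — is August 8, 2013.
The period was tolled for 149 days by the written tolling agreement (July 5, 2013 to December 1, 2013), pushing the deadline to January 4, 2014.
Nothing else in the chronology tolls or restarts the period.

January 4, 2014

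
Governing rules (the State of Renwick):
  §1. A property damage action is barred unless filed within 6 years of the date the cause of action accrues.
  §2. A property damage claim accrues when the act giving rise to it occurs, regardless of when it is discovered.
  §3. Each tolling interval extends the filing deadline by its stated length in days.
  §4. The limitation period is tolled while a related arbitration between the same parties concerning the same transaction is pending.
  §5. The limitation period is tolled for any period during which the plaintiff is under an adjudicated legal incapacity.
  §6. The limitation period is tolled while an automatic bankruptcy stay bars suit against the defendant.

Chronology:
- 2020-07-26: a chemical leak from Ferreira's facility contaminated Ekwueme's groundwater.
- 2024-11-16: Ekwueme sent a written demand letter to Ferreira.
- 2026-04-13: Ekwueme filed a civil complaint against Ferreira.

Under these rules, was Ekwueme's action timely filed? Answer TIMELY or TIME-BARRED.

TIMELY

The limitation period began to run on 2020-07-26.
The untolled deadline — 6 years after 2020-07-26 — is 2026-07-26.
The other events in the timeline have no effect on the limitation period under the stated rules.
Ekwueme filed on 2026-04-13, before the 2026-07-26 deadline, so the action is timely.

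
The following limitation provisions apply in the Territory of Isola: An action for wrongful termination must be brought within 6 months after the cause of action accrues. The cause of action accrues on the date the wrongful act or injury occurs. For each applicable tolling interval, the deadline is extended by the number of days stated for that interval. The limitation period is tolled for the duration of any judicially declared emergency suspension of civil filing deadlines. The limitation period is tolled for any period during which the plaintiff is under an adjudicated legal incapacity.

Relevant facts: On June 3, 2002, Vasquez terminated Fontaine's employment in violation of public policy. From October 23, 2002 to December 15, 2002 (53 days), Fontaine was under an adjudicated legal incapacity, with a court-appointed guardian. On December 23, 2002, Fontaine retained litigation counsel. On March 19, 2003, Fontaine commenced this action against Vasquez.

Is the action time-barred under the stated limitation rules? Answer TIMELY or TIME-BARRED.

The claim accrued on June 3, 2002, when the wrongful act occurred.
6 months from June 3, 2002 is December 3, 2002.
The period was tolled for 53 days by the plaintiff's legal incapacity (October 23, 2002 to December 15, 2002), pushing the deadline to January 25, 2003.
None of the other events listed affects the running of the period under the stated rules.
The March 19, 2003 filing falls after the January 25, 2003 deadline; the claim is time-barred.

TIME-BARRED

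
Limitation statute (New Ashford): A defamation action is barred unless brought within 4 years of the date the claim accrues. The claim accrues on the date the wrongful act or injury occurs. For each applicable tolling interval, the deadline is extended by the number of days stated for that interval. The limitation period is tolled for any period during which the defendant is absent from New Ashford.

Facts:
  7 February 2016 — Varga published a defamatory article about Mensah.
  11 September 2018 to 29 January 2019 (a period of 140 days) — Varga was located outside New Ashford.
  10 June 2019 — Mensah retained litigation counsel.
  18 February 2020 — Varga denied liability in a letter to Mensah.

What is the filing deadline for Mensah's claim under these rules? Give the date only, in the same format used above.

26 June 2020

The claim accrued on 7 February 2016, the date of the act.
The untolled deadline — 4 years after 7 February 2016 — is 7 February 2020.
The defendant's absence from the jurisdiction from 11 September 2018 to 29 January 2019 tolled the period for 140 days, extending the deadline to 26 June 2020.
The other events in the timeline have no effect on the limitation period under the stated rules.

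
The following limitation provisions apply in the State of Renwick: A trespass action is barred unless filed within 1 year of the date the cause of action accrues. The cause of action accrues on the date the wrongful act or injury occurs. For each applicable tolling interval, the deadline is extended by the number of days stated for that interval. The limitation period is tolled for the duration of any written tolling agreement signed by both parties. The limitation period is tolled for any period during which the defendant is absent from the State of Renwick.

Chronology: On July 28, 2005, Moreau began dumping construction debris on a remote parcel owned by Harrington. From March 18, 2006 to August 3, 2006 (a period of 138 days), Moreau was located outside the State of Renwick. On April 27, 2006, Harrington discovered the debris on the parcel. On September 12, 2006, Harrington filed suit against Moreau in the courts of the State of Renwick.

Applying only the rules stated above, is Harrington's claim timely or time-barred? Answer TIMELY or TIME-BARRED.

TIMELY

The claim accrued on July 28, 2005, when the wrongful act occurred; under the stated occurrence rule the April 27, 2006 discovery does not delay accrual.
Adding the 1 year base period to July 28, 2005 gives a deadline of July 28, 2006, before any tolling.
The period was tolled for 138 days by the defendant's absence from the jurisdiction (March 18, 2006 to August 3, 2006), pushing the deadline to December 13, 2006.
Harrington filed on September 12, 2006, before the December 13, 2006 deadline, so the action is timely.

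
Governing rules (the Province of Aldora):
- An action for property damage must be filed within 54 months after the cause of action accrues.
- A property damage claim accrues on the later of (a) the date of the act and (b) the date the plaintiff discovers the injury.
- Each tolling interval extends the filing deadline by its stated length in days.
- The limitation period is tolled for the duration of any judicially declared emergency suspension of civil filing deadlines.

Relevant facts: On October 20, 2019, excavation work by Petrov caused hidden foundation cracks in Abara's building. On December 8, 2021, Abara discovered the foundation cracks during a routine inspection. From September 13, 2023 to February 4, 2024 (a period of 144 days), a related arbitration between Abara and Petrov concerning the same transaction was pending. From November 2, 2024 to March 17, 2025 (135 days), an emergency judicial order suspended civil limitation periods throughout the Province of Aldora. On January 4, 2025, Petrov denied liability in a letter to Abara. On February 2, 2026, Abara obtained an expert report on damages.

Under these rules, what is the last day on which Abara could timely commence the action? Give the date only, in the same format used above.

Because discovery on December 8, 2021 post-dates the October 20, 2019 act, accrual under the later-of rule falls on December 8, 2021.
The untolled deadline — 54 months after December 8, 2021 — is June 8, 2026.
The period was tolled for 135 days by the emergency suspension of filing deadlines (November 2, 2024 to March 17, 2025), pushing the deadline to October 21, 2026.
The pending related arbitration from September 13, 2023 to February 4, 2024 does not toll the period, because no stated rule makes a pending arbitration a tolling event.
None of the other events listed affects the running of the period under the stated rules.

October 21, 2026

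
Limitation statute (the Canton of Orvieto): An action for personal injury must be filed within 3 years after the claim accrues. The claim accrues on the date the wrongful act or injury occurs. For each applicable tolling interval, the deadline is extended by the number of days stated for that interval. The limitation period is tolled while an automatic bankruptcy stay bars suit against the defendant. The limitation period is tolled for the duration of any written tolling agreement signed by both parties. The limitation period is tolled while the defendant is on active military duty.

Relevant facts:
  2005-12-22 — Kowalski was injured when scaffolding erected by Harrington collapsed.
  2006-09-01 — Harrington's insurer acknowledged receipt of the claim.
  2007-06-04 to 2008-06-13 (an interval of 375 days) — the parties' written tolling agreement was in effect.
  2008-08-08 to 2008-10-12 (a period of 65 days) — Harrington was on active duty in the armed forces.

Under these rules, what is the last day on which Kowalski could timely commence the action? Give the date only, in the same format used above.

2010-03-07

The claim accrued on 2005-12-22, when the wrongful act occurred.
3 years from 2005-12-22 is 2008-12-22.
The period was tolled for 375 days by the written tolling agreement (2007-06-04 to 2008-06-13), pushing the deadline to 2010-01-01.
Because the defendant's active military service ran from 2008-08-08 to 2008-10-12, the deadline is extended by 65 days to 2010-03-07.
The other events in the timeline have no effect on the limitation period under the stated rules.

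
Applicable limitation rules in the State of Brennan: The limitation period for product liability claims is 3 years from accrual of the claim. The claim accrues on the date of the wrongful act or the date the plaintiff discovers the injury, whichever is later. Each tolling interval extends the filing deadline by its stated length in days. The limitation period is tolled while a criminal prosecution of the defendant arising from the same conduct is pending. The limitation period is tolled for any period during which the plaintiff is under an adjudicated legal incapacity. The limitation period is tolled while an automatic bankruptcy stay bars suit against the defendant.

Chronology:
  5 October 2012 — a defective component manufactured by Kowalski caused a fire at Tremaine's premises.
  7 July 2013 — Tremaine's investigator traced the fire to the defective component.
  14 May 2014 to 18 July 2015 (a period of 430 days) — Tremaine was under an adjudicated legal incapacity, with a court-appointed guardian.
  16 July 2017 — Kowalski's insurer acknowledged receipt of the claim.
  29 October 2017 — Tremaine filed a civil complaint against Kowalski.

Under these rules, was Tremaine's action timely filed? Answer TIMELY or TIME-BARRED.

Because discovery on 7 July 2013 post-dates the 5 October 2012 act, accrual under the later-of rule falls on 7 July 2013.
3 years from 7 July 2013 is 7 July 2016.
The period was tolled for 430 days by the plaintiff's legal incapacity (14 May 2014 to 18 July 2015), pushing the deadline to 10 September 2017.
None of the other events listed affects the running of the period under the stated rules.
The 29 October 2017 filing falls after the 10 September 2017 deadline; the claim is time-barred.

TIME-BARRED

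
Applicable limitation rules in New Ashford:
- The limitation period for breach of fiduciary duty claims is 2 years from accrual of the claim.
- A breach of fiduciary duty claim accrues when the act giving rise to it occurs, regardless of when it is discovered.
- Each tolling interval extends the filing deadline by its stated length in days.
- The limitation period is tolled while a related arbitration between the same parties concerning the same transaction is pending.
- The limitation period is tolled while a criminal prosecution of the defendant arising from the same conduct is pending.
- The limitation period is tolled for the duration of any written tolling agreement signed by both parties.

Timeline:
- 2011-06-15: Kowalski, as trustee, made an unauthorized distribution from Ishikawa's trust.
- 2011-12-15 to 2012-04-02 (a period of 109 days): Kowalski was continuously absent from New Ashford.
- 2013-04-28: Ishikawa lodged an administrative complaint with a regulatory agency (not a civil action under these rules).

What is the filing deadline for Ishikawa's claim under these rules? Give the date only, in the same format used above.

The claim accrued on 2011-06-15, the date of the act.
The untolled deadline — 2 years after 2011-06-15 — is 2013-06-15.
Although the defendant's absence ran from 2011-12-15 to 2012-04-02, the stated rules do not make that a tolling event, so it is disregarded.
Nothing else in the chronology tolls or restarts the period.

2013-06-15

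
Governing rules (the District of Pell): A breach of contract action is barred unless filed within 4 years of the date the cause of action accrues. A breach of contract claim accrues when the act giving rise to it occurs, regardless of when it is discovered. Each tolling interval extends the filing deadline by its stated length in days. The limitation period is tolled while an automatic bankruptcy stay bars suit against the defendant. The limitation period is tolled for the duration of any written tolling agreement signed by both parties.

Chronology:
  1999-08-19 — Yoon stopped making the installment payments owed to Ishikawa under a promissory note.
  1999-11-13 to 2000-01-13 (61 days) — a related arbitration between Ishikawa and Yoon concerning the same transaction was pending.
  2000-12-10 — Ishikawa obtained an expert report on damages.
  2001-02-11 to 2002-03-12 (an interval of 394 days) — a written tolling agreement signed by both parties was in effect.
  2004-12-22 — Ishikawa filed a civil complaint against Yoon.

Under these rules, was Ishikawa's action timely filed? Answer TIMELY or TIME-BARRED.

The cause of action accrued on 1999-08-19, the date of the act.
The untolled deadline — 4 years after 1999-08-19 — is 2003-08-19.
The written tolling agreement from 2001-02-11 to 2002-03-12 tolled the period for 394 days, extending the deadline to 2004-09-16.
Although a pending arbitration ran from 1999-11-13 to 2000-01-13, the stated rules do not make that a tolling event, so it is disregarded.
The other events in the timeline have no effect on the limitation period under the stated rules.
The 2004-12-22 filing falls after the 2004-09-16 deadline; the claim is time-barred.

TIME-BARRED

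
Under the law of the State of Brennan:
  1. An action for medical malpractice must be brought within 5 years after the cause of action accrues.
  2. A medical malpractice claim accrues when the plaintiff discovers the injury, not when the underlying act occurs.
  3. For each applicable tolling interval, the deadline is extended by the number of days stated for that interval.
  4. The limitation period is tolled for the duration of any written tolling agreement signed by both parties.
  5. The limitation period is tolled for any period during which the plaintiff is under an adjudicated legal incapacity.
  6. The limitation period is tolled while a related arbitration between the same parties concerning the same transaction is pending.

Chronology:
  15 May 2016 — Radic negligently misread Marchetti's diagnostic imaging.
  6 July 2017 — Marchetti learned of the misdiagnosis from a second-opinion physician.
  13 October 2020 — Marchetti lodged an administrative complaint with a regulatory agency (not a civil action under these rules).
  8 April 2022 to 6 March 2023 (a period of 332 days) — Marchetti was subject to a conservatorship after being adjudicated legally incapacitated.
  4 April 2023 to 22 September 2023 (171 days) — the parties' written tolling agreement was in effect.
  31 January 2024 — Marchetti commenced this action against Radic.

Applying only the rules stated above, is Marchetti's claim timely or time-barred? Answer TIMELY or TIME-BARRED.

TIME-BARRED

Under the discovery rule, the claim accrued on 6 July 2017, when Marchetti discovered the injury — not on the 15 May 2016 date of the underlying act.
The untolled deadline — 5 years after 6 July 2017 — is 6 July 2022.
The period was tolled for 332 days by the plaintiff's legal incapacity (8 April 2022 to 6 March 2023), pushing the deadline to 3 June 2023.
The written tolling agreement from 4 April 2023 to 22 September 2023 tolled the period for 171 days, extending the deadline to 21 November 2023.
None of the other events listed affects the running of the period under the stated rules.
Marchetti filed on 31 January 2024, after the 21 November 2023 deadline, so the action is time-barred.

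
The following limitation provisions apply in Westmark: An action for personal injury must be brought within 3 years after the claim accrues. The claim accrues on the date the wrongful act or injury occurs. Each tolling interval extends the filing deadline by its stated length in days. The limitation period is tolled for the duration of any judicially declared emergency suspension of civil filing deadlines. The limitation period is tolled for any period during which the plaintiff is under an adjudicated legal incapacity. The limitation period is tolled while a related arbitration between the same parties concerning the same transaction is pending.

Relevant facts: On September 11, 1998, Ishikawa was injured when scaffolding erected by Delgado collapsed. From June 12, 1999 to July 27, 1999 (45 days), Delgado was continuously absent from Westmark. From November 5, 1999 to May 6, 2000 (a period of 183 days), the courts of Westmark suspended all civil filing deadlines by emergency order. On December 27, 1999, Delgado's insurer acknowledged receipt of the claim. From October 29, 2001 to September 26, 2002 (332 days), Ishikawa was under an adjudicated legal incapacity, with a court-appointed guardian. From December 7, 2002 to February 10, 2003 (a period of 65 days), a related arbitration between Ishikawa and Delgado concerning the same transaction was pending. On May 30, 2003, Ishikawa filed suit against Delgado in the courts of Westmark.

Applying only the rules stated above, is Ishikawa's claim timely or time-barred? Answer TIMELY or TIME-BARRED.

The claim accrued on September 11, 1998, when the wrongful act occurred.
3 years from September 11, 1998 is September 11, 2001.
Because the emergency suspension of filing deadlines ran from November 5, 1999 to May 6, 2000, the deadline is extended by 183 days to March 13, 2002.
The period was tolled for 332 days by the plaintiff's legal incapacity (October 29, 2001 to September 26, 2002), pushing the deadline to February 8, 2003.
The pending related arbitration from December 7, 2002 to February 10, 2003 tolled the period for 65 days, extending the deadline to April 14, 2003.
The defendant's absence from the jurisdiction from June 12, 1999 to July 27, 1999 does not toll the period, because no stated rule makes the defendant's absence a tolling event.
Nothing else in the chronology tolls or restarts the period.
The May 30, 2003 filing falls after the April 14, 2003 deadline; the claim is time-barred.

TIME-BARRED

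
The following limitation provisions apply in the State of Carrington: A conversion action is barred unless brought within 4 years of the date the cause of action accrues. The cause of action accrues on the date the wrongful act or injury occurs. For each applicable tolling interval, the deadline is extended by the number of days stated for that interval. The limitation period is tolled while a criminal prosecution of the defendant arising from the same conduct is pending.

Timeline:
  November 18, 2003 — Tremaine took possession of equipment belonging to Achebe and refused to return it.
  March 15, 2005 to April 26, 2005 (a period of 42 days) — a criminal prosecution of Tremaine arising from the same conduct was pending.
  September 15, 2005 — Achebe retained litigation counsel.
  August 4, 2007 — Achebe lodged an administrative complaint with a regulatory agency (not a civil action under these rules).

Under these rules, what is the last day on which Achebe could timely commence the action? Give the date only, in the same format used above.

The claim accrued on November 18, 2003, when the wrongful act occurred.
Adding the 4 years base period to November 18, 2003 gives a deadline of November 18, 2007, before any tolling.
The pending criminal prosecution from March 15, 2005 to April 26, 2005 tolled the period for 42 days, extending the deadline to December 30, 2007.
None of the other events listed affects the running of the period under the stated rules.

December 30, 2007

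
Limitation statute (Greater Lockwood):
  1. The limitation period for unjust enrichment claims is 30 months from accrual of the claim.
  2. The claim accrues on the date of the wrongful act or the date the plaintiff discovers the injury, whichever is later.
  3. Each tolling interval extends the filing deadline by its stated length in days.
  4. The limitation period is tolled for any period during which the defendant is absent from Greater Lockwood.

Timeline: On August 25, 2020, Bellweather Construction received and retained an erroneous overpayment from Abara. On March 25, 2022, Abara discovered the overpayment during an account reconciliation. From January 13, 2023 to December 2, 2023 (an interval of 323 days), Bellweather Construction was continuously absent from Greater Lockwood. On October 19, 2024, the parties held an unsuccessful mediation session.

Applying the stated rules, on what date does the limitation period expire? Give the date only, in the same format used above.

Because discovery on March 25, 2022 post-dates the August 25, 2020 act, accrual under the later-of rule falls on March 25, 2022.
The untolled deadline — 30 months after March 25, 2022 — is September 25, 2024.
Because the defendant's absence from the jurisdiction ran from January 13, 2023 to December 2, 2023, the deadline is extended by 323 days to August 14, 2025.
The other events in the timeline have no effect on the limitation period under the stated rules.

August 14, 2025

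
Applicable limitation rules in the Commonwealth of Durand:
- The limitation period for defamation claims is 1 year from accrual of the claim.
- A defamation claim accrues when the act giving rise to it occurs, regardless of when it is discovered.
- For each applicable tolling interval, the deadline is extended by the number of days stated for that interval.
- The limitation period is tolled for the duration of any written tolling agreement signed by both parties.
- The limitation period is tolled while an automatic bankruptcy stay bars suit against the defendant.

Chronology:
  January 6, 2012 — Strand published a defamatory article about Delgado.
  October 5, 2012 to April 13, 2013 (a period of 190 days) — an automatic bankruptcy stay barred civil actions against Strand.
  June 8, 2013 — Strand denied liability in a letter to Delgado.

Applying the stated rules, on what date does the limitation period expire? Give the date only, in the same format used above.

July 15, 2013

The claim accrued on January 6, 2012, when the wrongful act occurred.
The untolled deadline — 1 year after January 6, 2012 — is January 6, 2013.
Because the automatic bankruptcy stay ran from October 5, 2012 to April 13, 2013, the deadline is extended by 190 days to July 15, 2013.
Nothing else in the chronology tolls or restarts the period.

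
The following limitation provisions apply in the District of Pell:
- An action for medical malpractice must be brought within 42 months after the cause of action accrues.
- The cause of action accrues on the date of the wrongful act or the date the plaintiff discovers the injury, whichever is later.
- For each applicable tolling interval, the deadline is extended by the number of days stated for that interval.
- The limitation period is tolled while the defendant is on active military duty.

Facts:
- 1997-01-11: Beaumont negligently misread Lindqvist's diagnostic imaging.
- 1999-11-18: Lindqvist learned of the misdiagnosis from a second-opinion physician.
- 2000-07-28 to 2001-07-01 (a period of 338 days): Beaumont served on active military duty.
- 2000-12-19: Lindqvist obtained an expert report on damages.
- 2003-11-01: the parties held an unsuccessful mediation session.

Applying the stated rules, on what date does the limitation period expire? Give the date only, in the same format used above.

2004-04-20

The claim accrued on 1999-11-18 — the later of the 1997-01-11 act and the 1999-11-18 discovery.
42 months from 1999-11-18 is 2003-05-18.
The defendant's active military service from 2000-07-28 to 2001-07-01 tolled the period for 338 days, extending the deadline to 2004-04-20.
Nothing else in the chronology tolls or restarts the period.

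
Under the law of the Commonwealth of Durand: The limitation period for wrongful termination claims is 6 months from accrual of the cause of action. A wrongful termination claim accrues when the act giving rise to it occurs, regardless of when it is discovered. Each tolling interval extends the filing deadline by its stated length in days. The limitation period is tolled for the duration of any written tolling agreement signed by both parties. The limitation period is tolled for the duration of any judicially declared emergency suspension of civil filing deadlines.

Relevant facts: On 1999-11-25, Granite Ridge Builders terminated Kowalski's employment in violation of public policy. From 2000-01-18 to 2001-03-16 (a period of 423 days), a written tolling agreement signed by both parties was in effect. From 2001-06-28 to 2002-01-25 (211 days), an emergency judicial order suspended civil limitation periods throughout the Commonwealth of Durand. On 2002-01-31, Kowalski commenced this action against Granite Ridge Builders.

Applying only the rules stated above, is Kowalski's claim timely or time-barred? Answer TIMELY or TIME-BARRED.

The limitation period began to run on 1999-11-25.
6 months from 1999-11-25 is 2000-05-25.
The written tolling agreement from 2000-01-18 to 2001-03-16 tolled the period for 423 days, extending the deadline to 2001-07-22.
The emergency suspension of filing deadlines from 2001-06-28 to 2002-01-25 tolled the period for 211 days, extending the deadline to 2002-02-18.
Kowalski filed on 2002-01-31, before the 2002-02-18 deadline, so the action is timely.

TIMELY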